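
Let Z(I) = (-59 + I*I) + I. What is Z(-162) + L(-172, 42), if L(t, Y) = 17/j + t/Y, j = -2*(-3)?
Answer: 1092913/42 ≈ 26022.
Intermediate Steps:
j = 6
Z(I) = -59 + I + I² (Z(I) = (-59 + I²) + I = -59 + I + I²)
L(t, Y) = 17/6 + t/Y
Z(-162) + L(-172, 42) = (-59 - 162 + (-162)²) + (17/6 - 172/42) = (-59 - 162 + 26244) + (17/6 - 172*1/42) = 26023 + (17/6 - 86/21) = 26023 - 53/42 = 1092913/42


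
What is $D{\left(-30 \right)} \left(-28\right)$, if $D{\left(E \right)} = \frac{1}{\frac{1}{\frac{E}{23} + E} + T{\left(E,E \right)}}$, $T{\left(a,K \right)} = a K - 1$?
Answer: $- \frac{20160}{647257} \approx -0.031147$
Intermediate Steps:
$T{\left(a,K \right)} = -1 + K a$ ($T{\left(a,K \right)} = K a - 1 = -1 + K a$)
$D{\left(E \right)} = \frac{1}{-1 + E^{2} + \frac{23}{24 E}}$ ($D{\left(E \right)} = \frac{1}{\frac{1}{\frac{E}{23} + E} + \left(-1 + E E\right)} = \frac{1}{\frac{1}{E \frac{1}{23} + E} + \left(-1 + E^{2}\right)} = \frac{1}{\frac{1}{\frac{E}{23} + E} + \left(-1 + E^{2}\right)} = \frac{1}{\frac{1}{\frac{24}{23} E} + \left(-1 + E^{2}\right)} = \frac{1}{\frac{23}{24 E} + \left(-1 + E^{2}\right)} = \frac{1}{-1 + E^{2} + \frac{23}{24 E}}$)
$D{\left(-30 \right)} \left(-28\right) = 24 \left(-30\right) \frac{1}{23 + 24 \left(-30\right) \left(-1 + \left(-30\right)^{2}\right)} \left(-28\right) = 24 \left(-30\right) \frac{1}{23 + 24 \left(-30\right) \left(-1 + 900\right)} \left(-28\right) = 24 \left(-30\right) \frac{1}{23 + 24 \left(-30\right) 899} \left(-28\right) = 24 \left(-30\right) \frac{1}{23 - 647280} \left(-28\right) = 24 \left(-30\right) \frac{1}{-647257} \left(-28\right) = 24 \left(-30\right) \left(- \frac{1}{647257}\right) \left(-28\right) = \frac{720}{647257} \left(-28\right) = - \frac{20160}{647257}$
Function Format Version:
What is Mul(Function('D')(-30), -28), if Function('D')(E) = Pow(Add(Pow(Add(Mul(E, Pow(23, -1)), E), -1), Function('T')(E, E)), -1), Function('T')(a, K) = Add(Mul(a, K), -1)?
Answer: Rational(-20160, 647257) ≈ -0.031147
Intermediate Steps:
Function('T')(a, K) = Add(-1, Mul(K, a)) (Function('T')(a, K) = Add(Mul(K, a), -1) = Add(-1, Mul(K, a)))
Function('D')(E) = Pow(Add(-1, Pow(E, 2), Mul(Rational(23, 24), Pow(E, -1))), -1) (Function('D')(E) = Pow(Add(Pow(Add(Mul(E, Pow(23, -1)), E), -1), Add(-1, Mul(E, E))), -1) = Pow(Add(Pow(Add(Mul(E, Rational(1, 23)), E), -1), Add(-1, Pow(E, 2))), -1) = Pow(Add(Pow(Add(Mul(Rational(1, 23), E), E), -1), Add(-1, Pow(E, 2))), -1) = Pow(Add(Pow(Mul(Rational(24, 23), E), -1), Add(-1, Pow(E, 2))), -1) = Pow(Add(Mul(Rational(23, 24), Pow(E, -1)), Add(-1, Pow(E, 2))), -1) = Pow(Add(-1, Pow(E, 2), Mul(Rational(23, 24), Pow(E, -1))), -1))
Mul(Function('D')(-30), -28) = Mul(Mul(24, -30, Pow(Add(23, Mul(24, -30, Add(-1, Pow(-30, 2)))), -1)), -28) = Mul(Mul(24, -30, Pow(Add(23, Mul(24, -30, Add(-1, 900))), -1)), -28) = Mul(Mul(24, -30, Pow(Add(23, Mul(24, -30, 899)), -1)), -28) = Mul(Mul(24, -30, Pow(Add(23, -647280), -1)), -28) = Mul(Mul(24, -30, Pow(-647257, -1)), -28) = Mul(Mul(24, -30, Rational(-1, 647257)), -28) = Mul(Rational(720, 647257), -28) = Rational(-20160, 647257)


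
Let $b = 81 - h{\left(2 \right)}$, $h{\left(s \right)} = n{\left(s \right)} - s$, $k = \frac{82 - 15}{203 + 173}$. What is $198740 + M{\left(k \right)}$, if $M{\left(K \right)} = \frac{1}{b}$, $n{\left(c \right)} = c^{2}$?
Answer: $\frac{15700461}{79} \approx 1.9874 \cdot 10^{5}$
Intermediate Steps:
$k = \frac{67}{376} \approx 0.17819$
$h{\left(s \right)} = s^{2} - s$
$b = 79$ ($b = 81 - 2 \left(-1 + 2\right) = 81 - 2 \cdot 1 = 81 - 2 = 79$)
$M{\left(K \right)} = \frac{1}{79}$
$198740 + M{\left(k \right)} = 198740 + \frac{1}{79} = \frac{15700461}{79}$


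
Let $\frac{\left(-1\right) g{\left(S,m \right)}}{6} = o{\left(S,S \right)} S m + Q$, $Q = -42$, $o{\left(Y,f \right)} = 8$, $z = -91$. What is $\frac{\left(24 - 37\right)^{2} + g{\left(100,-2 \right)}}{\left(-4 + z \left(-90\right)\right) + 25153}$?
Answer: $\frac{10021}{33339} \approx 0.30058$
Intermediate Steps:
$g{\left(S,m \right)} = 252 - 48 S m$ ($g{\left(S,m \right)} = - 6 \left(8 S m - 42\right) = - 6 \left(-42 + 8 S m\right) = 252 - 48 S m$)
$\frac{\left(24 - 37\right)^{2} + g{\left(100,-2 \right)}}{\left(-4 + z \left(-90\right)\right) + 25153} = \frac{\left(24 - 37\right)^{2} - \left(-252 + 4800 \left(-2\right)\right)}{\left(-4 - -8190\right) + 25153} = \frac{\left(-13\right)^{2} + \left(252 + 9600\right)}{\left(-4 + 8190\right) + 25153} = \frac{169 + 9852}{8186 + 25153} = \frac{10021}{33339}$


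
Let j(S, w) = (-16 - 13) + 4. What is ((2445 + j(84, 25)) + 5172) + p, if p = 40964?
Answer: 48556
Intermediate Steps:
j(S, w) = -25 (j(S, w) = -29 + 4 = -25)
((2445 + j(84, 25)) + 5172) + p = ((2445 - 25) + 5172) + 40964 = (2420 + 5172) + 40964 = 7592 + 40964 = 48556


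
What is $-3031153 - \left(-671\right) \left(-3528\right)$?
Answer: $-5398441$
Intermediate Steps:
$-3031153 - \left(-671\right) \left(-3528\right) = -3031153 - 2367288 = -5398441$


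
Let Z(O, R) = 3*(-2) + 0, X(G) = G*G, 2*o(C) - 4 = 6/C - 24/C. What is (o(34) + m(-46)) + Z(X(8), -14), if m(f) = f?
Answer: -1709/34 ≈ -50.265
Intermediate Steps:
o(C) = 2 - 9/C (o(C) = 2 + (6/C - 24/C)/2 = 2 + (-18/C)/2 = 2 - 9/C)
X(G) = G²
Z(O, R) = -6 (Z(O, R) = -6 + 0 = -6)
(o(34) + m(-46)) + Z(X(8), -14) = ((2 - 9/34) - 46) - 6 = (59/34 - 46) - 6 = -1505/34 - 6 = -1709/34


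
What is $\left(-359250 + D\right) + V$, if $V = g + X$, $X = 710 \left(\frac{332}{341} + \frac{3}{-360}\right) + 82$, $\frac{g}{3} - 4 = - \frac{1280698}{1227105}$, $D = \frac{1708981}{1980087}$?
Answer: $- \frac{12000560527902550793}{33476895289860} \approx -3.5847 \cdot 10^{5}$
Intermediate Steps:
$D = \frac{1708981}{1980087}$ ($D = 1708981 \cdot \frac{1}{1980087} = \frac{1708981}{1980087} \approx 0.86308$)
$g = \frac{3627722}{409035}$ ($g = 12 + 3 \left(- \frac{1280698}{1227105}\right) = 12 - \frac{1280698}{409035} = \frac{3627722}{409035} \approx 8.869$)
$X = \frac{3139973}{4092}$ ($X = 710 \left(332 \cdot \frac{1}{341} + 3 \left(- \frac{1}{360}\right)\right) + 82 = 710 \left(\frac{332}{341} - \frac{1}{120}\right) + 82 = 710 \cdot \frac{39499}{40920} + 82 = \frac{2804429}{4092} + 82 = \frac{3139973}{4092} \approx 767.34$)
$V = \frac{13123267621}{16906780}$ ($V = \frac{3627722}{409035} + \frac{3139973}{4092} = \frac{13123267621}{16906780} \approx 776.21$)
$\left(-359250 + D\right) + V = \left(-359250 + \frac{1708981}{1980087}\right) + \frac{13123267621}{16906780} = - \frac{711344545769}{1980087} + \frac{13123267621}{16906780} = - \frac{12000560527902550793}{33476895289860}$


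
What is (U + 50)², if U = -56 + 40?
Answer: 1156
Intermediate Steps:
U = -16
(U + 50)² = (-16 + 50)² = 34² = 1156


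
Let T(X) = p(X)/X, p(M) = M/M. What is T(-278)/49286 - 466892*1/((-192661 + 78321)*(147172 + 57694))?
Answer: 796712511837/40118663573835940 ≈ 1.9859e-5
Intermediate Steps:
p(M) = 1
T(X) = 1/X
T(-278)/49286 - 466892*1/((-192661 + 78321)*(147172 + 57694)) = 1/(-278*49286) - 466892*1/((-192661 + 78321)*(147172 + 57694)) = -1/278*1/49286 - 466892/(204866*(-114340)) = -1/13701508 - 466892/(-23424378440) = -1/13701508 - 466892*(-1/23424378440) = -1/13701508 + 116723/5856094610 = 796712511837/40118663573835940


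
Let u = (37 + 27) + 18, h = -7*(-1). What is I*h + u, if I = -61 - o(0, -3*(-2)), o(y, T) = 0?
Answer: -345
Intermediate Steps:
I = -61 (I = -61 - 1*0 = -61 + 0 = -61)
h = 7
u = 82 (u = 64 + 18 = 82)
I*h + u = -61*7 + 82 = -427 + 82 = -345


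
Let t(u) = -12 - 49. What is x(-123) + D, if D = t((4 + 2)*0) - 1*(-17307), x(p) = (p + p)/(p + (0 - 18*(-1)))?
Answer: 603692/35 ≈ 17248.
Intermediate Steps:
t(u) = -61
x(p) = 2*p/(18 + p) (x(p) = (2*p)/(p + (0 + 18)) = (2*p)/(p + 18) = (2*p)/(18 + p) = 2*p/(18 + p))
D = 17246 (D = -61 - 1*(-17307) = -61 + 17307 = 17246)
x(-123) + D = 2*(-123)/(18 - 123) + 17246 = 2*(-123)/(-105) + 17246 = 2*(-123)*(-1/105) + 17246 = 82/35 + 17246 = 603692/35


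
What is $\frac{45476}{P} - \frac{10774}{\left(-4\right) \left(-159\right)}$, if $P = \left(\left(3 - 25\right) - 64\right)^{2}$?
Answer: $- \frac{6345221}{587982} \approx -10.792$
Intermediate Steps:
$P = 7396$ ($P = \left(-22 - 64\right)^{2} = \left(-86\right)^{2} = 7396$)
$\frac{45476}{P} - \frac{10774}{\left(-4\right) \left(-159\right)} = \frac{45476}{7396} - \frac{10774}{\left(-4\right) \left(-159\right)} = 45476 \cdot \frac{1}{7396} - \frac{10774}{636} = \frac{11369}{1849} - \frac{5387}{318} = - \frac{6345221}{587982}$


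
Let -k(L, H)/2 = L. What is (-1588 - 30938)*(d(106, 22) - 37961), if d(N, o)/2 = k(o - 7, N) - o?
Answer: 1238102190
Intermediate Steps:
k(L, H) = -2*L
d(N, o) = 28 - 6*o (d(N, o) = 2*(-2*(o - 7) - o) = 2*(-2*(-7 + o) - o) = 2*((14 - 2*o) - o) = 2*(14 - 3*o) = 28 - 6*o)
(-1588 - 30938)*(d(106, 22) - 37961) = (-1588 - 30938)*((28 - 6*22) - 37961) = -32526*((28 - 132) - 37961) = -32526*(-104 - 37961) = -32526*(-38065) = 1238102190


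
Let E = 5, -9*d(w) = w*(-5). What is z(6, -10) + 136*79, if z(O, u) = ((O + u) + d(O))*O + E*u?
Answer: 10690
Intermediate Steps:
d(w) = 5*w/9 (d(w) = -w*(-5)/9 = -(-5)*w/9 = 5*w/9)
z(O, u) = 5*u + O*(u + 14*O/9) (z(O, u) = ((O + u) + 5*O/9)*O + 5*u = (u + 14*O/9)*O + 5*u = O*(u + 14*O/9) + 5*u = 5*u + O*(u + 14*O/9))
z(6, -10) + 136*79 = (5*(-10) + (14/9)*6² + 6*(-10)) + 136*79 = (-50 + (14/9)*36 - 60) + 10744 = (-50 + 56 - 60) + 10744 = -54 + 10744 = 10690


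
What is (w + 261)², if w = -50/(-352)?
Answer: 2112413521/30976 ≈ 68195.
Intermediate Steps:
w = 25/176 (w = -50*(-1/352) = 25/176 ≈ 0.14205)
(w + 261)² = (25/176 + 261)² = (45961/176)² = 2112413521/30976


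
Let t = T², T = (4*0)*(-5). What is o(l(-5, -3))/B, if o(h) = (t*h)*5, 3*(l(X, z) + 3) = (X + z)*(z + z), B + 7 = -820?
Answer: 0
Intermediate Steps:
T = 0 (T = 0*(-5) = 0)
B = -827 (B = -7 - 820 = -827)
t = 0 (t = 0² = 0)
l(X, z) = -3 + 2*z*(X + z)/3 (l(X, z) = -3 + ((X + z)*(z + z))/3 = -3 + ((X + z)*(2*z))/3 = -3 + (2*z*(X + z))/3 = -3 + 2*z*(X + z)/3)
o(h) = 0 (o(h) = (0*h)*5 = 0*5 = 0)
o(l(-5, -3))/B = 0/(-827) = 0*(-1/827) = 0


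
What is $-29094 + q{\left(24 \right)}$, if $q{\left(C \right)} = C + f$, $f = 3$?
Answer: $-29067$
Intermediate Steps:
$q{\left(C \right)} = 3 + C$ ($q{\left(C \right)} = C + 3 = 3 + C$)
$-29094 + q{\left(24 \right)} = -29094 + \left(3 + 24\right) = -29094 + 27 = -29067$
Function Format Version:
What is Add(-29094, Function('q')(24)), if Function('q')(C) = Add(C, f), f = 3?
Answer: -29067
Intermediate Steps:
Function('q')(C) = Add(3, C) (Function('q')(C) = Add(C, 3) = Add(3, C))
Add(-29094, Function('q')(24)) = Add(-29094, Add(3, 24)) = Add(-29094, 27) = -29067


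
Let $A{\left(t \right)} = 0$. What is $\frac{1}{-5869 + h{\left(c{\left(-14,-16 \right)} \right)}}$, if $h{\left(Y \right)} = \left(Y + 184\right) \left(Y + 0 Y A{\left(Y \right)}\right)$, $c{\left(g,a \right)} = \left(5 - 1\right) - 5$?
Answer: $- \frac{1}{6052} \approx -0.00016523$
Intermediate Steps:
$c{\left(g,a \right)} = -1$ ($c{\left(g,a \right)} = \left(5 - 1\right) - 5 = 4 - 5 = -1$)
$h{\left(Y \right)} = Y \left(184 + Y\right)$ ($h{\left(Y \right)} = \left(Y + 184\right) \left(Y + 0 Y 0\right) = \left(184 + Y\right) \left(Y + 0 \cdot 0\right) = \left(184 + Y\right) \left(Y + 0\right) = \left(184 + Y\right) Y = Y \left(184 + Y\right)$)
$\frac{1}{-5869 + h{\left(c{\left(-14,-16 \right)} \right)}} = \frac{1}{-5869 - \left(184 - 1\right)} = \frac{1}{-5869 - 183} = \frac{1}{-6052} = - \frac{1}{6052}$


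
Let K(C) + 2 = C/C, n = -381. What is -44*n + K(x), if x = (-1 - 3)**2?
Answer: 16763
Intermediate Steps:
x = 16 (x = (-4)**2 = 16)
K(C) = -1 (K(C) = -2 + C/C = -2 + 1 = -1)
-44*n + K(x) = -44*(-381) - 1 = 16764 - 1 = 16763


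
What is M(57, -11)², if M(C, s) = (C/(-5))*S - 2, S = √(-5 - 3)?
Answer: -25892/25 + 456*I*√2/5 ≈ -1035.7 + 128.98*I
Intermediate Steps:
S = 2*I*√2 (S = √(-8) = 2*I*√2 ≈ 2.8284*I)
M(C, s) = -2 - 2*I*C*√2/5 (M(C, s) = (C/(-5))*(2*I*√2) - 2 = (C*(-⅕))*(2*I*√2) - 2 = (-C/5)*(2*I*√2) - 2 = -2*I*C*√2/5 - 2 = -2 - 2*I*C*√2/5)
M(57, -11)² = (-2 - ⅖*I*57*√2)² = (-2 - 114*I*√2/5)²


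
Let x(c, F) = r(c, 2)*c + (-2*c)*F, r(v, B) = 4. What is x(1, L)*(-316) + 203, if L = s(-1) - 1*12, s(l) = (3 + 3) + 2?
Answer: -3589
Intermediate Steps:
s(l) = 8 (s(l) = 6 + 2 = 8)
L = -4 (L = 8 - 1*12 = 8 - 12 = -4)
x(c, F) = 4*c - 2*F*c (x(c, F) = 4*c + (-2*c)*F = 4*c - 2*F*c)
x(1, L)*(-316) + 203 = (2*1*(2 - 1*(-4)))*(-316) + 203 = (2*1*(2 + 4))*(-316) + 203 = (2*1*6)*(-316) + 203 = 12*(-316) + 203 = -3792 + 203 = -3589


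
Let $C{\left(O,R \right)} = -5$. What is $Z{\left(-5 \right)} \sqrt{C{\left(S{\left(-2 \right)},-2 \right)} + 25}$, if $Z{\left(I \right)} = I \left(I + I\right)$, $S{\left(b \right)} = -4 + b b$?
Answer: $100 \sqrt{5} \approx 223.61$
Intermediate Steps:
$S{\left(b \right)} = -4 + b^{2}$
$Z{\left(I \right)} = 2 I^{2}$ ($Z{\left(I \right)} = I 2 I = 2 I^{2}$)
$Z{\left(-5 \right)} \sqrt{C{\left(S{\left(-2 \right)},-2 \right)} + 25} = 2 \left(-5\right)^{2} \sqrt{-5 + 25} = 2 \cdot 25 \sqrt{20} = 50 \cdot 2 \sqrt{5} = 100 \sqrt{5}$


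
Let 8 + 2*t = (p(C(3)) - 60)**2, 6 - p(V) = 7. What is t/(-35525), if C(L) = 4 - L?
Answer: -3713/71050 ≈ -0.052259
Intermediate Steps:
p(V) = -1 (p(V) = 6 - 1*7 = 6 - 7 = -1)
t = 3713/2 (t = -4 + (-1 - 60)**2/2 = -4 + (1/2)*(-61)**2 = -4 + (1/2)*3721 = -4 + 3721/2 = 3713/2 ≈ 1856.5)
t/(-35525) = (3713/2)/(-35525) = (3713/2)*(-1/35525) = -3713/71050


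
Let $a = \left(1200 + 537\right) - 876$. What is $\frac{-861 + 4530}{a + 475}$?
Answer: $\frac{3669}{1336} \approx 2.7463$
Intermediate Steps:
$a = 861$ ($a = 1737 - 876 = 861$)
$\frac{-861 + 4530}{a + 475} = \frac{-861 + 4530}{861 + 475} = \frac{3669}{1336}$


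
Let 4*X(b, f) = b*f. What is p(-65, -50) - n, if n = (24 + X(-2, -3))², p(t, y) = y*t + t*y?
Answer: 23399/4 ≈ 5849.8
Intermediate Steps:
p(t, y) = 2*t*y (p(t, y) = t*y + t*y = 2*t*y)
X(b, f) = b*f/4 (X(b, f) = (b*f)/4 = b*f/4)
n = 2601/4 (n = (24 + (¼)*(-2)*(-3))² = (24 + 3/2)² = (51/2)² = 2601/4 ≈ 650.25)
p(-65, -50) - n = 2*(-65)*(-50) - 1*2601/4 = 6500 - 2601/4 = 23399/4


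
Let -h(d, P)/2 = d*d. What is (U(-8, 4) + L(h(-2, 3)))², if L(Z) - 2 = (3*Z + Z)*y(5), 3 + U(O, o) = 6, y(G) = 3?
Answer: 8281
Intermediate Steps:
U(O, o) = 3 (U(O, o) = -3 + 6 = 3)
h(d, P) = -2*d² (h(d, P) = -2*d*d = -2*d²)
L(Z) = 2 + 12*Z (L(Z) = 2 + (3*Z + Z)*3 = 2 + (4*Z)*3 = 2 + 12*Z)
(U(-8, 4) + L(h(-2, 3)))² = (3 + (2 + 12*(-2*(-2)²)))² = (3 + (2 + 12*(-2*4)))² = (3 + (2 + 12*(-8)))² = (3 + (2 - 96))² = (3 - 94)² = (-91)² = 8281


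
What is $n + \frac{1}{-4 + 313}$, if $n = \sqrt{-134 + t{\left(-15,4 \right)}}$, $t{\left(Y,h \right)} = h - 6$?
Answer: $\frac{1}{309} + 2 i \sqrt{34} \approx 0.0032362 + 11.662 i$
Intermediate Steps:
$t{\left(Y,h \right)} = -6 + h$
$n = 2 i \sqrt{34}$ ($n = \sqrt{-134 + \left(-6 + 4\right)} = \sqrt{-134 - 2} = \sqrt{-136} = 2 i \sqrt{34} \approx 11.662 i$)
$n + \frac{1}{-4 + 313} = 2 i \sqrt{34} + \frac{1}{-4 + 313} = 2 i \sqrt{34} + \frac{1}{309} = \frac{1}{309} + 2 i \sqrt{34}$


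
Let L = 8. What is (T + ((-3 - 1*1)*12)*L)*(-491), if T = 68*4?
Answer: 54992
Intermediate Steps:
T = 272
(T + ((-3 - 1*1)*12)*L)*(-491) = (272 + ((-3 - 1*1)*12)*8)*(-491) = (272 + ((-3 - 1)*12)*8)*(-491) = (272 - 4*12*8)*(-491) = (272 - 48*8)*(-491) = (272 - 384)*(-491) = -112*(-491) = 54992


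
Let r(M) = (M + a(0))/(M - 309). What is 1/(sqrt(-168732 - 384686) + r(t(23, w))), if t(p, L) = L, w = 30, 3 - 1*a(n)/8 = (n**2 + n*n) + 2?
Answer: -5301/21539305991 - 77841*I*sqrt(553418)/43078611982 ≈ -2.4611e-7 - 0.0013442*I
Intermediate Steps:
a(n) = 8 - 16*n**2 (a(n) = 24 - 8*((n**2 + n*n) + 2) = 24 - 8*((n**2 + n**2) + 2) = 24 - 8*(2*n**2 + 2) = 24 - 8*(2 + 2*n**2) = 24 + (-16 - 16*n**2) = 8 - 16*n**2)
r(M) = (8 + M)/(-309 + M) (r(M) = (M + (8 - 16*0**2))/(M - 309) = (M + (8 - 16*0))/(-309 + M) = (M + (8 + 0))/(-309 + M) = (M + 8)/(-309 + M) = (8 + M)/(-309 + M))
1/(sqrt(-168732 - 384686) + r(t(23, w))) = 1/(sqrt(-168732 - 384686) + (8 + 30)/(-309 + 30)) = 1/(sqrt(-553418) + 38/(-279)) = 1/(I*sqrt(553418) - 1/279*38) = 1/(I*sqrt(553418) - 38/279) = 1/(-38/279 + I*sqrt(553418))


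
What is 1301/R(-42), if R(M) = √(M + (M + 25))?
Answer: -1301*I*√59/59 ≈ -169.38*I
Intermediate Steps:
R(M) = √(25 + 2*M) (R(M) = √(M + (25 + M)) = √(25 + 2*M))
1301/R(-42) = 1301/(√(25 + 2*(-42))) = 1301/(√(25 - 84)) = 1301/(√(-59)) = 1301/((I*√59)) = 1301*(-I*√59/59) = -1301*I*√59/59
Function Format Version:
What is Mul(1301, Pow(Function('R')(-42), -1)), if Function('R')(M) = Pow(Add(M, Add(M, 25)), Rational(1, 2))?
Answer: Mul(Rational(-1301, 59), I, Pow(59, Rational(1, 2))) ≈ Mul(-169.38, I)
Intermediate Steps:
Function('R')(M) = Pow(Add(25, Mul(2, M)), Rational(1, 2)) (Function('R')(M) = Pow(Add(M, Add(25, M)), Rational(1, 2)) = Pow(Add(25, Mul(2, M)), Rational(1, 2)))
Mul(1301, Pow(Function('R')(-42), -1)) = Mul(1301, Pow(Pow(Add(25, Mul(2, -42)), Rational(1, 2)), -1)) = Mul(1301, Pow(Pow(Add(25, -84), Rational(1, 2)), -1)) = Mul(1301, Pow(Pow(-59, Rational(1, 2)), -1)) = Mul(1301, Pow(Mul(I, Pow(59, Rational(1, 2))), -1)) = Mul(1301, Mul(Rational(-1, 59), I, Pow(59, Rational(1, 2)))) = Mul(Rational(-1301, 59), I, Pow(59, Rational(1, 2)))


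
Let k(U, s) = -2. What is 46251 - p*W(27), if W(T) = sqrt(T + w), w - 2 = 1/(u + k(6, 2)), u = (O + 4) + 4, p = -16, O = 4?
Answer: 46251 + 8*sqrt(2910)/5 ≈ 46337.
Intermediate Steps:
u = 12 (u = (4 + 4) + 4 = 8 + 4 = 12)
w = 21/10 (w = 2 + 1/(12 - 2) = 2 + 1/10 = 21/10 ≈ 2.1000)
W(T) = sqrt(21/10 + T) (W(T) = sqrt(T + 21/10) = sqrt(21/10 + T))
46251 - p*W(27) = 46251 - (-16)*sqrt(210 + 100*27)/10 = 46251 - (-16)*sqrt(210 + 2700)/10 = 46251 - (-16)*sqrt(2910)/10 = 46251 - (-8)*sqrt(2910)/5 = 46251 + 8*sqrt(2910)/5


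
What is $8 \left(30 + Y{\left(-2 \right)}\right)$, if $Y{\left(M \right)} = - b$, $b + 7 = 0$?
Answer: $296$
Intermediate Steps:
$b = -7$ ($b = -7 + 0 = -7$)
$Y{\left(M \right)} = 7$ ($Y{\left(M \right)} = \left(-1\right) \left(-7\right) = 7$)
$8 \left(30 + Y{\left(-2 \right)}\right) = 8 \left(30 + 7\right) = 8 \cdot 37 = 296$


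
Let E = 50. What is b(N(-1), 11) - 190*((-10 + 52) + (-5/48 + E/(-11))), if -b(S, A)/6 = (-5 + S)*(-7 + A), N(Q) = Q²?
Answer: -1848151/264 ≈ -7000.6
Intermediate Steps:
b(S, A) = -6*(-7 + A)*(-5 + S) (b(S, A) = -6*(-5 + S)*(-7 + A) = -6*(-7 + A)*(-5 + S))
b(N(-1), 11) - 190*((-10 + 52) + (-5/48 + E/(-11))) = (-210 + 30*11 + 42*(-1)² - 6*11*(-1)²) - 190*((-10 + 52) + (-5/48 + 50/(-11))) = (-210 + 330 + 42*1 - 6*11*1) - 190*(42 + (-5*1/48 + 50*(-1/11))) = (-210 + 330 + 42 - 66) - 190*(42 + (-5/48 - 50/11)) = 96 - 190*(42 - 2455/528) = 96 - 190*19721/528 = 96 - 1873495/264 = -1848151/264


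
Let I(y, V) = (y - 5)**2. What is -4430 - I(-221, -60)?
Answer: -55506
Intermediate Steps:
I(y, V) = (-5 + y)**2
-4430 - I(-221, -60) = -4430 - (-5 - 221)**2 = -4430 - 1*(-226)**2 = -4430 - 1*51076 = -4430 - 51076 = -55506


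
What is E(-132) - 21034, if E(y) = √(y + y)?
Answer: -21034 + 2*I*√66 ≈ -21034.0 + 16.248*I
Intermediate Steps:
E(y) = √2*√y (E(y) = √(2*y) = √2*√y)
E(-132) - 21034 = √2*√(-132) - 21034 = √2*(2*I*√33) - 21034 = 2*I*√66 - 21034 = -21034 + 2*I*√66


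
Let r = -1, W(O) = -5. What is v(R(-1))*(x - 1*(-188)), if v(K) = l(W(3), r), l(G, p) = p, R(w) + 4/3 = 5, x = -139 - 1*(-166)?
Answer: -215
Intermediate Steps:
x = 27 (x = -139 + 166 = 27)
R(w) = 11/3 (R(w) = -4/3 + 5 = 11/3)
v(K) = -1
v(R(-1))*(x - 1*(-188)) = -(27 - 1*(-188)) = -(27 + 188) = -1*215 = -215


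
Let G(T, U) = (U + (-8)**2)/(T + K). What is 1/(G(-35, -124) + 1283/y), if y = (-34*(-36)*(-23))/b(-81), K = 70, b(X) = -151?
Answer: 197064/1018307 ≈ 0.19352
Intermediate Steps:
y = 28152/151 (y = (-34*(-36)*(-23))/(-151) = (1224*(-23))*(-1/151) = -28152*(-1/151) = 28152/151 ≈ 186.44)
G(T, U) = (64 + U)/(70 + T) (G(T, U) = (U + (-8)**2)/(T + 70) = (U + 64)/(70 + T) = (64 + U)/(70 + T))
1/(G(-35, -124) + 1283/y) = 1/((64 - 124)/(70 - 35) + 1283/(28152/151)) = 1/(-60/35 + 1283*(151/28152)) = 1/((1/35)*(-60) + 193733/28152) = 1/(-12/7 + 193733/28152) = 1/(1018307/197064) = 197064/1018307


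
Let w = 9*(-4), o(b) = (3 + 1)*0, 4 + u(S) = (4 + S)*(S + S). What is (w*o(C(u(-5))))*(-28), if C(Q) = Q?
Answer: 0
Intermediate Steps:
u(S) = -4 + 2*S*(4 + S) (u(S) = -4 + (4 + S)*(S + S) = -4 + (4 + S)*(2*S) = -4 + 2*S*(4 + S))
o(b) = 0 (o(b) = 4*0 = 0)
w = -36
(w*o(C(u(-5))))*(-28) = -36*0*(-28) = 0*(-28) = 0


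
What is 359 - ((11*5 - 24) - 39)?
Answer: 367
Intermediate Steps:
359 - ((11*5 - 24) - 39) = 359 - ((55 - 24) - 39) = 359 - (31 - 39) = 359 - 1*(-8) = 359 + 8 = 367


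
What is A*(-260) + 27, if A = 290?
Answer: -75373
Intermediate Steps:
A*(-260) + 27 = 290*(-260) + 27 = -75400 + 27 = -75373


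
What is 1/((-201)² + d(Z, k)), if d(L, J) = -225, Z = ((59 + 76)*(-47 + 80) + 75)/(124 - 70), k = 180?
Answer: 1/40176 ≈ 2.4890e-5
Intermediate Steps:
Z = 755/9 (Z = (135*33 + 75)/54 = (4455 + 75)*(1/54) = 4530*(1/54) = 755/9 ≈ 83.889)
1/((-201)² + d(Z, k)) = 1/((-201)² - 225) = 1/(40401 - 225) = 1/40176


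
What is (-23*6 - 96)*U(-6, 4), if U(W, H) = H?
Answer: -936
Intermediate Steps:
(-23*6 - 96)*U(-6, 4) = (-23*6 - 96)*4 = (-138 - 96)*4 = -234*4 = -936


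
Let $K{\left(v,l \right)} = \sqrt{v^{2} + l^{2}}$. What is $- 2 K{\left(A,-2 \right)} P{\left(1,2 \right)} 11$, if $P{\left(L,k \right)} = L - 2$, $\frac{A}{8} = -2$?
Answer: $44 \sqrt{65} \approx 354.74$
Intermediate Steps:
$A = -16$ ($A = 8 \left(-2\right) = -16$)
$P{\left(L,k \right)} = -2 + L$
$K{\left(v,l \right)} = \sqrt{l^{2} + v^{2}}$
$- 2 K{\left(A,-2 \right)} P{\left(1,2 \right)} 11 = - 2 \sqrt{\left(-2\right)^{2} + \left(-16\right)^{2}} \left(-2 + 1\right) 11 = - 2 \sqrt{4 + 256} \left(-1\right) 11 = - 2 \sqrt{260} \left(-1\right) 11 = - 2 \cdot 2 \sqrt{65} \left(-1\right) 11 = - 4 \sqrt{65} \left(-1\right) 11 = 4 \sqrt{65} \cdot 11 = 44 \sqrt{65}$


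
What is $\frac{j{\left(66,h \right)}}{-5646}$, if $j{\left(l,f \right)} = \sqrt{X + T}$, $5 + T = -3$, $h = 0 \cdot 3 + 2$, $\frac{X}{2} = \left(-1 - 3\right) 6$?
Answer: $- \frac{i \sqrt{14}}{2823} \approx - 0.0013254 i$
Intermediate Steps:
$X = -48$ ($X = 2 \left(-1 - 3\right) 6 = 2 \left(\left(-4\right) 6\right) = 2 \left(-24\right) = -48$)
$h = 2$ ($h = 0 + 2 = 2$)
$T = -8$ ($T = -5 - 3 = -8$)
$j{\left(l,f \right)} = 2 i \sqrt{14}$ ($j{\left(l,f \right)} = \sqrt{-48 - 8} = \sqrt{-56} = 2 i \sqrt{14}$)
$\frac{j{\left(66,h \right)}}{-5646} = \frac{2 i \sqrt{14}}{-5646} = 2 i \sqrt{14} \left(- \frac{1}{5646}\right) = - \frac{i \sqrt{14}}{2823}$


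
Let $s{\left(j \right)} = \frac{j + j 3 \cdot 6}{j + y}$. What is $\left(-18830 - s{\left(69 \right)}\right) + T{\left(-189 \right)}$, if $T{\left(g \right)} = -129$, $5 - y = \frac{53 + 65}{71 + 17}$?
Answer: $- \frac{2637809}{139} \approx -18977.0$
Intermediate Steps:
$y = \frac{161}{44}$ ($y = 5 - \frac{53 + 65}{71 + 17} = 5 - \frac{118}{88} = 5 - 118 \cdot \frac{1}{88} = 5 - \frac{59}{44} = \frac{161}{44} \approx 3.6591$)
$s{\left(j \right)} = \frac{19 j}{\frac{161}{44} + j}$ ($s{\left(j \right)} = \frac{j + j 3 \cdot 6}{j + \frac{161}{44}} = \frac{j + 3 j 6}{\frac{161}{44} + j} = \frac{j + 18 j}{\frac{161}{44} + j} = \frac{19 j}{\frac{161}{44} + j}$)
$\left(-18830 - s{\left(69 \right)}\right) + T{\left(-189 \right)} = \left(-18830 - 836 \cdot 69 \frac{1}{161 + 44 \cdot 69}\right) - 129 = \left(-18830 - 836 \cdot 69 \frac{1}{161 + 3036}\right) - 129 = \left(-18830 - 836 \cdot 69 \cdot \frac{1}{3197}\right) - 129 = \left(-18830 - \frac{2508}{139}\right) - 129 = - \frac{2619878}{139} - 129 = - \frac{2637809}{139}$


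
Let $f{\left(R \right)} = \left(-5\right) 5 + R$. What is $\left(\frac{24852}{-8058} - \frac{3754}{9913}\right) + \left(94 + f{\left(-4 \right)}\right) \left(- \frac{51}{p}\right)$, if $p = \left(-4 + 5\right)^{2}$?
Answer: $- \frac{44179223353}{13313159} \approx -3318.5$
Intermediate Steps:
$p = 1$ ($p = 1^{2} = 1$)
$f{\left(R \right)} = -25 + R$
$\left(\frac{24852}{-8058} - \frac{3754}{9913}\right) + \left(94 + f{\left(-4 \right)}\right) \left(- \frac{51}{p}\right) = \left(\frac{24852}{-8058} - \frac{3754}{9913}\right) + \left(94 - 29\right) \left(- \frac{51}{1}\right) = \left(24852 \left(- \frac{1}{8058}\right) - \frac{3754}{9913}\right) + \left(94 - 29\right) \left(\left(-51\right) 1\right) = \left(- \frac{4142}{1343} - \frac{3754}{9913}\right) + 65 \left(-51\right) = - \frac{46101268}{13313159} - 3315 = - \frac{44179223353}{13313159}$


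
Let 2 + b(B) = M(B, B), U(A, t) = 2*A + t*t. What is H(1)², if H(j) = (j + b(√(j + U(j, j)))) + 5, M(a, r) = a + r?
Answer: 64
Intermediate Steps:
U(A, t) = t² + 2*A (U(A, t) = 2*A + t² = t² + 2*A)
b(B) = -2 + 2*B (b(B) = -2 + (B + B) = -2 + 2*B)
H(j) = 3 + j + 2*√(j² + 3*j) (H(j) = (j + (-2 + 2*√(j + (j² + 2*j)))) + 5 = (j + (-2 + 2*√(j² + 3*j))) + 5 = (-2 + j + 2*√(j² + 3*j)) + 5 = 3 + j + 2*√(j² + 3*j))
H(1)² = (3 + 1 + 2*√(1*(3 + 1)))² = (3 + 1 + 2*√(1*4))² = (3 + 1 + 2*√4)² = (3 + 1 + 2*2)² = (3 + 1 + 4)² = 8² = 64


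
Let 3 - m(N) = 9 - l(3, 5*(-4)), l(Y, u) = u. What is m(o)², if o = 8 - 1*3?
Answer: 676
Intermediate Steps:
o = 5 (o = 8 - 3 = 5)
m(N) = -26 (m(N) = 3 - (9 - 5*(-4)) = 3 - (9 - 1*(-20)) = 3 - (9 + 20) = 3 - 1*29 = 3 - 29 = -26)
m(o)² = (-26)² = 676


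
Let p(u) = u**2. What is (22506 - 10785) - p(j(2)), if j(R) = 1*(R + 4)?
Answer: 11685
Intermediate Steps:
j(R) = 4 + R (j(R) = 1*(4 + R) = 4 + R)
(22506 - 10785) - p(j(2)) = (22506 - 10785) - (4 + 2)**2 = 11721 - 1*6**2 = 11721 - 1*36 = 11721 - 36 = 11685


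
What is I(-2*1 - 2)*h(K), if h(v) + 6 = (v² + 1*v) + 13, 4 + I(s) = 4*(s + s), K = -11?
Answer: -4212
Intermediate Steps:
I(s) = -4 + 8*s (I(s) = -4 + 4*(s + s) = -4 + 4*(2*s) = -4 + 8*s)
h(v) = 7 + v + v² (h(v) = -6 + ((v² + 1*v) + 13) = -6 + ((v² + v) + 13) = -6 + ((v + v²) + 13) = -6 + (13 + v + v²) = 7 + v + v²)
I(-2*1 - 2)*h(K) = (-4 + 8*(-2*1 - 2))*(7 - 11 + (-11)²) = (-4 + 8*(-2 - 2))*(7 - 11 + 121) = (-4 + 8*(-4))*117 = (-4 - 32)*117 = -36*117 = -4212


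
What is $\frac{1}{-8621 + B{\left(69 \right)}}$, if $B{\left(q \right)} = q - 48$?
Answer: $- \frac{1}{8600} \approx -0.00011628$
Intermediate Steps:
$B{\left(q \right)} = -48 + q$
$\frac{1}{-8621 + B{\left(69 \right)}} = \frac{1}{-8621 + \left(-48 + 69\right)} = \frac{1}{-8621 + 21} = \frac{1}{-8600} = - \frac{1}{8600}$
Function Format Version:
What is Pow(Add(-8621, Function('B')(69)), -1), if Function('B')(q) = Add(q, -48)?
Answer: Rational(-1, 8600) ≈ -0.00011628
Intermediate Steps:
Function('B')(q) = Add(-48, q)
Pow(Add(-8621, Function('B')(69)), -1) = Pow(Add(-8621, Add(-48, 69)), -1) = Pow(Add(-8621, 21), -1) = Pow(-8600, -1) = Rational(-1, 8600)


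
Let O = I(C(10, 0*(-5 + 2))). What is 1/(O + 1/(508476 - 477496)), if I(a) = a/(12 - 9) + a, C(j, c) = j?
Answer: 92940/1239203 ≈ 0.075000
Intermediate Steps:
I(a) = 4*a/3 (I(a) = a/3 + a = 4*a/3)
O = 40/3 (O = (4/3)*10 = 40/3 ≈ 13.333)
1/(O + 1/(508476 - 477496)) = 1/(40/3 + 1/(508476 - 477496)) = 1/(40/3 + 1/30980) = 1/(1239203/92940) = 92940/1239203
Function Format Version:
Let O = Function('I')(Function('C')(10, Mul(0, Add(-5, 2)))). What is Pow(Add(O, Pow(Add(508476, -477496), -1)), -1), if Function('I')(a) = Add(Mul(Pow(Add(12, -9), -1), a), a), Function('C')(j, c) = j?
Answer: Rational(92940, 1239203) ≈ 0.075000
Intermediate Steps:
Function('I')(a) = Mul(Rational(4, 3), a) (Function('I')(a) = Add(Mul(Pow(3, -1), a), a) = Add(Mul(Rational(1, 3), a), a) = Mul(Rational(4, 3), a))
O = Rational(40, 3) (O = Mul(Rational(4, 3), 10) = Rational(40, 3) ≈ 13.333)
Pow(Add(O, Pow(Add(508476, -477496), -1)), -1) = Pow(Add(Rational(40, 3), Pow(Add(508476, -477496), -1)), -1) = Pow(Add(Rational(40, 3), Pow(30980, -1)), -1) = Pow(Add(Rational(40, 3), Rational(1, 30980)), -1) = Pow(Rational(1239203, 92940), -1) = Rational(92940, 1239203)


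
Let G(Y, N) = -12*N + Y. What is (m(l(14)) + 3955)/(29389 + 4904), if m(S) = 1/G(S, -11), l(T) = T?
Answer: 192477/1668926 ≈ 0.11533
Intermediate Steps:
G(Y, N) = Y - 12*N
m(S) = 1/(132 + S) (m(S) = 1/(S - 12*(-11)) = 1/(S + 132) = 1/(132 + S))
(m(l(14)) + 3955)/(29389 + 4904) = (1/(132 + 14) + 3955)/(29389 + 4904) = (1/146 + 3955)/34293 = (1/146 + 3955)*(1/34293) = (577431/146)*(1/34293) = 192477/1668926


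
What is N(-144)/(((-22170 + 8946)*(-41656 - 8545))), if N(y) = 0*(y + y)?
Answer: 0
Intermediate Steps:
N(y) = 0 (N(y) = 0*(2*y) = 0)
N(-144)/(((-22170 + 8946)*(-41656 - 8545))) = 0/(((-22170 + 8946)*(-41656 - 8545))) = 0/((-13224*(-50201))) = 0/663858024 = 0*(1/663858024) = 0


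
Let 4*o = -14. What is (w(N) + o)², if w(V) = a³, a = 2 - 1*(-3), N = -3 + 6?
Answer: 59049/4 ≈ 14762.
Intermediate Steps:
N = 3
o = -7/2 (o = (¼)*(-14) = -7/2 ≈ -3.5000)
a = 5 (a = 2 + 3 = 5)
w(V) = 125 (w(V) = 5³ = 125)
(w(N) + o)² = (125 - 7/2)² = (243/2)² = 59049/4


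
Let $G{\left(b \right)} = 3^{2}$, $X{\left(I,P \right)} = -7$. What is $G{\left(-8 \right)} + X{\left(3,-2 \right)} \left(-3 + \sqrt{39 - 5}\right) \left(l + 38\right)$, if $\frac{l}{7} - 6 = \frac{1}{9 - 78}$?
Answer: $\frac{38798}{23} - \frac{38591 \sqrt{34}}{69} \approx -1574.3$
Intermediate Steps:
$G{\left(b \right)} = 9$
$l = \frac{2891}{69}$ ($l = 42 + \frac{7}{9 - 78} = 42 + \frac{7}{-69} = 42 + 7 \left(- \frac{1}{69}\right) = 42 - \frac{7}{69} = \frac{2891}{69} \approx 41.899$)
$G{\left(-8 \right)} + X{\left(3,-2 \right)} \left(-3 + \sqrt{39 - 5}\right) \left(l + 38\right) = 9 - 7 \left(-3 + \sqrt{39 - 5}\right) \left(\frac{2891}{69} + 38\right) = 9 - 7 \left(-3 + \sqrt{34}\right) \frac{5513}{69} = 9 - 7 \left(- \frac{5513}{23} + \frac{5513 \sqrt{34}}{69}\right) = 9 + \left(\frac{38591}{23} - \frac{38591 \sqrt{34}}{69}\right) = \frac{38798}{23} - \frac{38591 \sqrt{34}}{69}$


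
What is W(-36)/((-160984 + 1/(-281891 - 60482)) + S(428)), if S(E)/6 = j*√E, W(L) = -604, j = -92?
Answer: 11397737994839078636/3022549889990160081841 - 78163685497155264*√107/3022549889990160081841 ≈ 0.0035034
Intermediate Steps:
S(E) = -552*√E (S(E) = 6*(-92*√E) = -552*√E)
W(-36)/((-160984 + 1/(-281891 - 60482)) + S(428)) = -604/((-160984 + 1/(-281891 - 60482)) - 1104*√107) = -604/((-160984 + 1/(-342373)) - 1104*√107) = -604/((-160984 - 1/342373) - 1104*√107) = -604/(-55116575033/342373 - 1104*√107)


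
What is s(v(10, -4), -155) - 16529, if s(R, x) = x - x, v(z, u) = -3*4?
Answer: -16529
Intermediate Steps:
v(z, u) = -12
s(R, x) = 0
s(v(10, -4), -155) - 16529 = 0 - 16529 = -16529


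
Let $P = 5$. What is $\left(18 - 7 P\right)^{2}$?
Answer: $289$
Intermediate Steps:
$\left(18 - 7 P\right)^{2} = \left(18 - 35\right)^{2} = \left(-17\right)^{2} = 289$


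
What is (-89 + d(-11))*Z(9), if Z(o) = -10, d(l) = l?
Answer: 1000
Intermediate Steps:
(-89 + d(-11))*Z(9) = (-89 - 11)*(-10) = -100*(-10) = 1000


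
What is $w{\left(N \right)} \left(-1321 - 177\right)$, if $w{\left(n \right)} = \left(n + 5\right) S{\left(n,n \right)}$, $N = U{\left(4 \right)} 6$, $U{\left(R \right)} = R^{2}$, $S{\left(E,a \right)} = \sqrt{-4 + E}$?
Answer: $- 302596 \sqrt{23} \approx -1.4512 \cdot 10^{6}$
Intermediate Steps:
$N = 96$ ($N = 4^{2} \cdot 6 = 16 \cdot 6 = 96$)
$w{\left(n \right)} = \sqrt{-4 + n} \left(5 + n\right)$ ($w{\left(n \right)} = \left(n + 5\right) \sqrt{-4 + n} = \left(5 + n\right) \sqrt{-4 + n} = \sqrt{-4 + n} \left(5 + n\right)$)
$w{\left(N \right)} \left(-1321 - 177\right) = \sqrt{-4 + 96} \left(5 + 96\right) \left(-1321 - 177\right) = \sqrt{92} \cdot 101 \left(-1498\right) = 2 \sqrt{23} \cdot 101 \left(-1498\right) = 202 \sqrt{23} \left(-1498\right) = - 302596 \sqrt{23}$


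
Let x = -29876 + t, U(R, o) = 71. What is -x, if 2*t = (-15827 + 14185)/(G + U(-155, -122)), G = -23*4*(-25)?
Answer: 70836817/2371 ≈ 29876.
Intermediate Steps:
G = 2300 (G = -92*(-25) = 2300)
t = -821/2371 (t = ((-15827 + 14185)/(2300 + 71))/2 = (-1642/2371)/2 = (-1642*1/2371)/2 = (½)*(-1642/2371) = -821/2371 ≈ -0.34627)
x = -70836817/2371 (x = -29876 - 821/2371 = -70836817/2371 ≈ -29876.)
-x = -1*(-70836817/2371) = 70836817/2371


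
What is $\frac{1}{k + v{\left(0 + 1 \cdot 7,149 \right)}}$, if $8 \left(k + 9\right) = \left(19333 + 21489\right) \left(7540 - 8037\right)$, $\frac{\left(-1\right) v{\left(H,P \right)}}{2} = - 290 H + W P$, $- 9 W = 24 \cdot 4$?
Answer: $- \frac{12}{30346045} \approx -3.9544 \cdot 10^{-7}$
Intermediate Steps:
$W = - \frac{32}{3}$ ($W = - \frac{24 \cdot 4}{9} = \left(- \frac{1}{9}\right) 96 = - \frac{32}{3} \approx -10.667$)
$v{\left(H,P \right)} = 580 H + \frac{64 P}{3}$ ($v{\left(H,P \right)} = - 2 \left(- 290 H - \frac{32 P}{3}\right) = 580 H + \frac{64 P}{3}$)
$k = - \frac{10144303}{4}$ ($k = -9 + \frac{\left(19333 + 21489\right) \left(7540 - 8037\right)}{8} = -9 + \frac{40822 \left(-497\right)}{8} = -9 + \frac{1}{8} \left(-20288534\right) = -9 - \frac{10144267}{4} = - \frac{10144303}{4} \approx -2.5361 \cdot 10^{6}$)
$\frac{1}{k + v{\left(0 + 1 \cdot 7,149 \right)}} = \frac{1}{- \frac{10144303}{4} + \left(580 \left(0 + 1 \cdot 7\right) + \frac{64}{3} \cdot 149\right)} = \frac{1}{- \frac{10144303}{4} + \left(580 \left(0 + 7\right) + \frac{9536}{3}\right)} = \frac{1}{- \frac{10144303}{4} + \left(580 \cdot 7 + \frac{9536}{3}\right)} = \frac{1}{- \frac{10144303}{4} + \left(4060 + \frac{9536}{3}\right)} = \frac{1}{- \frac{10144303}{4} + \frac{21716}{3}} = \frac{1}{- \frac{30346045}{12}} = - \frac{12}{30346045}$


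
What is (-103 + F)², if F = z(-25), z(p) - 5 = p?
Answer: 15129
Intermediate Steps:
z(p) = 5 + p
F = -20 (F = 5 - 25 = -20)
(-103 + F)² = (-103 - 20)² = (-123)² = 15129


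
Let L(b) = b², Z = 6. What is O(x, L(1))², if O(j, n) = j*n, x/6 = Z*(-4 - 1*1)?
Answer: 32400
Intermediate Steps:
x = -180 (x = 6*(6*(-4 - 1*1)) = 6*(6*(-4 - 1)) = 6*(6*(-5)) = 6*(-30) = -180)
O(x, L(1))² = (-180*1²)² = (-180*1)² = (-180)² = 32400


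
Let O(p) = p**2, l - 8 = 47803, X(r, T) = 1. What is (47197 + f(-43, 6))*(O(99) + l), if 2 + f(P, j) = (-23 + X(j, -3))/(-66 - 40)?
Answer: 144107545752/53 ≈ 2.7190e+9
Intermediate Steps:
l = 47811 (l = 8 + 47803 = 47811)
f(P, j) = -95/53 (f(P, j) = -2 + (-23 + 1)/(-66 - 40) = -2 - 22/(-106) = -2 - 22*(-1/106) = -2 + 11/53 = -95/53)
(47197 + f(-43, 6))*(O(99) + l) = (47197 - 95/53)*(99**2 + 47811) = 2501346*(9801 + 47811)/53 = (2501346/53)*57612 = 144107545752/53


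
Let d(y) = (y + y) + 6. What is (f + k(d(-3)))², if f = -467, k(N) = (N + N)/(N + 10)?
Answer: 218089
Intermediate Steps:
d(y) = 6 + 2*y (d(y) = 2*y + 6 = 6 + 2*y)
k(N) = 2*N/(10 + N) (k(N) = (2*N)/(10 + N) = 2*N/(10 + N))
(f + k(d(-3)))² = (-467 + 2*(6 + 2*(-3))/(10 + (6 + 2*(-3))))² = (-467 + 2*(6 - 6)/(10 + (6 - 6)))² = (-467 + 2*0/(10 + 0))² = (-467 + 2*0/10)² = (-467 + 2*0*(⅒))² = (-467 + 0)² = (-467)² = 218089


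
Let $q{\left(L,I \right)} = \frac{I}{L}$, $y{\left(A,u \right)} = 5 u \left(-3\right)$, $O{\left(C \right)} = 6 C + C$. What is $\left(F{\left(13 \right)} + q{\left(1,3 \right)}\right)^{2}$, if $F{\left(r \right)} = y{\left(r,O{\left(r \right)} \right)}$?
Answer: $1855044$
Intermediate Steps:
$O{\left(C \right)} = 7 C$
$y{\left(A,u \right)} = - 15 u$
$F{\left(r \right)} = - 105 r$ ($F{\left(r \right)} = - 15 \cdot 7 r = - 105 r$)
$\left(F{\left(13 \right)} + q{\left(1,3 \right)}\right)^{2} = \left(\left(-105\right) 13 + \frac{3}{1}\right)^{2} = \left(-1365 + 3 \cdot 1\right)^{2} = \left(-1365 + 3\right)^{2} = \left(-1362\right)^{2} = 1855044$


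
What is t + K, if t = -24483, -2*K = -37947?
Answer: -11019/2 ≈ -5509.5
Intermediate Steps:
K = 37947/2 (K = -½*(-37947) = 37947/2 ≈ 18974.)
t + K = -24483 + 37947/2 = -11019/2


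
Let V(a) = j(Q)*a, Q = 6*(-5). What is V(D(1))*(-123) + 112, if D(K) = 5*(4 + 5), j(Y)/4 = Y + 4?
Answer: 575752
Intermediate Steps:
Q = -30
j(Y) = 16 + 4*Y (j(Y) = 4*(Y + 4) = 4*(4 + Y) = 16 + 4*Y)
D(K) = 45 (D(K) = 5*9 = 45)
V(a) = -104*a (V(a) = (16 + 4*(-30))*a = (16 - 120)*a = -104*a)
V(D(1))*(-123) + 112 = -104*45*(-123) + 112 = -4680*(-123) + 112 = 575640 + 112 = 575752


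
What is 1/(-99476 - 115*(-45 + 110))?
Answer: -1/106951 ≈ -9.3501e-6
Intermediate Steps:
1/(-99476 - 115*(-45 + 110)) = 1/(-99476 - 115*65) = 1/(-99476 - 7475) = 1/(-106951) = -1/106951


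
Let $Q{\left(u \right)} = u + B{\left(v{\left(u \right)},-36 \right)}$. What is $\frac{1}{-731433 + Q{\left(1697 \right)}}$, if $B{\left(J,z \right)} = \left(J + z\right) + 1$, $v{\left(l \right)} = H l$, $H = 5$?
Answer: $- \frac{1}{721286} \approx -1.3864 \cdot 10^{-6}$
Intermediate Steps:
$v{\left(l \right)} = 5 l$
$B{\left(J,z \right)} = 1 + J + z$
$Q{\left(u \right)} = -35 + 6 u$ ($Q{\left(u \right)} = u + \left(1 + 5 u - 36\right) = u + \left(-35 + 5 u\right) = -35 + 6 u$)
$\frac{1}{-731433 + Q{\left(1697 \right)}} = \frac{1}{-731433 + \left(-35 + 6 \cdot 1697\right)} = \frac{1}{-731433 + \left(-35 + 10182\right)} = \frac{1}{-731433 + 10147} = \frac{1}{-721286} = - \frac{1}{721286}$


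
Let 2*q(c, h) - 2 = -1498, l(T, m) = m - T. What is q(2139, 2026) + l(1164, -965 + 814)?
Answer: -2063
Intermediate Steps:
q(c, h) = -748 (q(c, h) = 1 + (½)*(-1498) = 1 - 749 = -748)
q(2139, 2026) + l(1164, -965 + 814) = -748 + ((-965 + 814) - 1*1164) = -748 + (-151 - 1164) = -748 - 1315 = -2063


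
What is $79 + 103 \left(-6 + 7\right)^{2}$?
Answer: $182$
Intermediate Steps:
$79 + 103 \left(-6 + 7\right)^{2} = 79 + 103 \cdot 1^{2} = 79 + 103 \cdot 1 = 79 + 103 = 182$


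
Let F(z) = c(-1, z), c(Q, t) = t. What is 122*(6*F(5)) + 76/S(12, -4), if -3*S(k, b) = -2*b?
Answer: 7263/2 ≈ 3631.5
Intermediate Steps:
S(k, b) = 2*b/3 (S(k, b) = -(-2)*b/3 = 2*b/3)
F(z) = z
122*(6*F(5)) + 76/S(12, -4) = 122*(6*5) + 76/(((⅔)*(-4))) = 122*30 + 76/(-8/3) = 3660 + 76*(-3/8) = 3660 - 57/2 = 7263/2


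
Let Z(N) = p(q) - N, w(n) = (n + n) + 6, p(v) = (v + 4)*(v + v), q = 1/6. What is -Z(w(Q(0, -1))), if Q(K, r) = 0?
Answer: 83/18 ≈ 4.6111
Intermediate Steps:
q = 1/6 ≈ 0.16667
p(v) = 2*v*(4 + v) (p(v) = (4 + v)*(2*v) = 2*v*(4 + v))
w(n) = 6 + 2*n (w(n) = 2*n + 6 = 6 + 2*n)
Z(N) = 25/18 - N (Z(N) = 2*(1/6)*(4 + 1/6) - N = 2*(1/6)*(25/6) - N = 25/18 - N)
-Z(w(Q(0, -1))) = -(25/18 - (6 + 2*0)) = -(25/18 - (6 + 0)) = -(25/18 - 1*6) = -(25/18 - 6) = -1*(-83/18) = 83/18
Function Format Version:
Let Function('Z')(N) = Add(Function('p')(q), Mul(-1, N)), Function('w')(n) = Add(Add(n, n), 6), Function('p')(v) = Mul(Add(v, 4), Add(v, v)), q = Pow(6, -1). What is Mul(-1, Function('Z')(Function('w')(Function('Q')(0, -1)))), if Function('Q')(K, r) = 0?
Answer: Rational(83, 18) ≈ 4.6111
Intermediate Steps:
q = Rational(1, 6) ≈ 0.16667
Function('p')(v) = Mul(2, v, Add(4, v)) (Function('p')(v) = Mul(Add(4, v), Mul(2, v)) = Mul(2, v, Add(4, v)))
Function('w')(n) = Add(6, Mul(2, n)) (Function('w')(n) = Add(Mul(2, n), 6) = Add(6, Mul(2, n)))
Function('Z')(N) = Add(Rational(25, 18), Mul(-1, N)) (Function('Z')(N) = Add(Mul(2, Rational(1, 6), Add(4, Rational(1, 6))), Mul(-1, N)) = Add(Mul(2, Rational(1, 6), Rational(25, 6)), Mul(-1, N)) = Add(Rational(25, 18), Mul(-1, N)))
Mul(-1, Function('Z')(Function('w')(Function('Q')(0, -1)))) = Mul(-1, Add(Rational(25, 18), Mul(-1, Add(6, Mul(2, 0))))) = Mul(-1, Add(Rational(25, 18), Mul(-1, Add(6, 0)))) = Mul(-1, Add(Rational(25, 18), Mul(-1, 6))) = Mul(-1, Add(Rational(25, 18), -6)) = Mul(-1, Rational(-83, 18)) = Rational(83, 18)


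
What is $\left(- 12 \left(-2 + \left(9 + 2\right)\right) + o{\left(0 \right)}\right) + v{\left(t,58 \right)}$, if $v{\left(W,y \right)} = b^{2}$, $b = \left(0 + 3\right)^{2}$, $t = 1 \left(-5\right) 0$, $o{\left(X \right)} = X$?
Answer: $-27$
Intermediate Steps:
$t = 0$ ($t = \left(-5\right) 0 = 0$)
$b = 9$ ($b = 3^{2} = 9$)
$v{\left(W,y \right)} = 81$ ($v{\left(W,y \right)} = 9^{2} = 81$)
$\left(- 12 \left(-2 + \left(9 + 2\right)\right) + o{\left(0 \right)}\right) + v{\left(t,58 \right)} = \left(- 12 \left(-2 + \left(9 + 2\right)\right) + 0\right) + 81 = \left(- 12 \left(-2 + 11\right) + 0\right) + 81 = \left(\left(-12\right) 9 + 0\right) + 81 = \left(-108 + 0\right) + 81 = -108 + 81 = -27$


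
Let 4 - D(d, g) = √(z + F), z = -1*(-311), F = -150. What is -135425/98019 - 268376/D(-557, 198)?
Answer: 105204151951/14212755 + 268376*√161/145 ≈ 30887.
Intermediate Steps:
z = 311
D(d, g) = 4 - √161 (D(d, g) = 4 - √(311 - 150) = 4 - √161)
-135425/98019 - 268376/D(-557, 198) = -135425/98019 - 268376/(4 - √161)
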